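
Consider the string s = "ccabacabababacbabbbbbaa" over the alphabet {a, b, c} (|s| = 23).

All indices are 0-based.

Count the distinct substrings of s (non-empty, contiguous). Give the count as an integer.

227

rank→(start, suffix):
  0 → (22, 'a')
  1 → (21, 'aa')
  2 → (6, 'abababacbabbbbbaa')
  3 → (8, 'ababacbabbbbbaa')
  4 → (2, 'abacabababacbabbbbbaa')
  5 → (10, 'abacbabbbbbaa')
  6 → (15, 'abbbbbaa')
  7 → (4, 'acabababacbabbbbbaa')
  8 → (12, 'acbabbbbbaa')
  9 → (20, 'baa')
  10 → (7, 'bababacbabbbbbaa')
  11 → (9, 'babacbabbbbbaa')
  12 → (14, 'babbbbbaa')
  13 → (3, 'bacabababacbabbbbbaa')
  14 → (11, 'bacbabbbbbaa')
  15 → (19, 'bbaa')
  16 → (18, 'bbbaa')
  17 → (17, 'bbbbaa')
  18 → (16, 'bbbbbaa')
  19 → (5, 'cabababacbabbbbbaa')
  20 → (1, 'cabacabababacbabbbbbaa')
  21 → (13, 'cbabbbbbaa')
  22 → (0, 'ccabacabababacbabbbbbaa')

SA = [22, 21, 6, 8, 2, 10, 15, 4, 12, 20, 7, 9, 14, 3, 11, 19, 18, 17, 16, 5, 1, 13, 0]
rank  pair      lcp
   1  s[22:],s[21:]  1  'a'
   2  s[21:],s[6:]  1  'a'
   3  s[6:],s[8:]  5  'ababa'
   4  s[8:],s[2:]  3  'aba'
   5  s[2:],s[10:]  4  'abac'
   6  s[10:],s[15:]  2  'ab'
   7  s[15:],s[4:]  1  'a'
   8  s[4:],s[12:]  2  'ac'
   9  s[12:],s[20:]  0  ''
  10  s[20:],s[7:]  2  'ba'
  11  s[7:],s[9:]  4  'baba'
  12  s[9:],s[14:]  3  'bab'
  13  s[14:],s[3:]  2  'ba'
  14  s[3:],s[11:]  3  'bac'
  15  s[11:],s[19:]  1  'b'
  16  s[19:],s[18:]  2  'bb'
  17  s[18:],s[17:]  3  'bbb'
  18  s[17:],s[16:]  4  'bbbb'
  19  s[16:],s[5:]  0  ''
  20  s[5:],s[1:]  4  'caba'
  21  s[1:],s[13:]  1  'c'
  22  s[13:],s[0:]  1  'c'

n(n+1)/2 = 23·24/2 = 276
Σ LCP = 0 + 1 + 1 + 5 + 3 + 4 + 2 + 1 + 2 + 0 + 2 + 4 + 3 + 2 + 3 + 1 + 2 + 3 + 4 + 0 + 4 + 1 + 1 = 49
distinct = 276 − 49 = 227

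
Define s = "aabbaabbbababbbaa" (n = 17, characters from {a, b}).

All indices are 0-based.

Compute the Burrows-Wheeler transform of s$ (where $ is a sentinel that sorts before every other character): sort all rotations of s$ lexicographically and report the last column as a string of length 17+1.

aab$bbababbbababaa

rank  rotation            last
    0  $aabbaabbbababbbaa  a
    1  a$aabbaabbbababbba  a
    2  aa$aabbaabbbababbb  b
    3  aabbaabbbababbbaa$  $
    4  aabbbababbbaa$aabb  b
    5  ababbbaa$aabbaabbb  b
    6  abbaabbbababbbaa$a  a
    7  abbbaa$aabbaabbbab  b
    8  abbbababbbaa$aabba  a
    9  baa$aabbaabbbababb  b
   10  baabbbababbbaa$aab  b
   11  bababbbaa$aabbaabb  b
   12  babbbaa$aabbaabbba  a
   13  bbaa$aabbaabbbabab  b
   14  bbaabbbababbbaa$aa  a
   15  bbababbbaa$aabbaab  b
   16  bbbaa$aabbaabbbaba  a
   17  bbbababbbaa$aabbaa  a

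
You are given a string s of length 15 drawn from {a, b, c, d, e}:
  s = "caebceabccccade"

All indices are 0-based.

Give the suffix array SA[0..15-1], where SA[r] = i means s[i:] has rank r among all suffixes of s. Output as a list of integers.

sorted suffixes:
  #0 SA[0]=6  'abccccade'
  #1 SA[1]=12  'ade'
  #2 SA[2]=1  'aebceabccccade'
  #3 SA[3]=7  'bccccade'
  #4 SA[4]=3  'bceabccccade'
  #5 SA[5]=11  'cade'
  #6 SA[6]=0  'caebceabccccade'
  #7 SA[7]=10  'ccade'
  #8 SA[8]=9  'cccade'
  #9 SA[9]=8  'ccccade'
  #10 SA[10]=4  'ceabccccade'
  #11 SA[11]=13  'de'
  #12 SA[12]=14  'e'
  #13 SA[13]=5  'eabccccade'
  #14 SA[14]=2  'ebceabccccade'

[6, 12, 1, 7, 3, 11, 0, 10, 9, 8, 4, 13, 14, 5, 2]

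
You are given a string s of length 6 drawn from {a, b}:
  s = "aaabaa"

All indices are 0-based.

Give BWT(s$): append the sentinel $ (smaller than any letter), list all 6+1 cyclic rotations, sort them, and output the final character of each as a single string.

rank  rotation last
    0  $aaabaa  a
    1  a$aaaba  a
    2  aa$aaab  b
    3  aaabaa$  $
    4  aabaa$a  a
    5  abaa$aa  a
    6  baa$aaa  a

aab$aaa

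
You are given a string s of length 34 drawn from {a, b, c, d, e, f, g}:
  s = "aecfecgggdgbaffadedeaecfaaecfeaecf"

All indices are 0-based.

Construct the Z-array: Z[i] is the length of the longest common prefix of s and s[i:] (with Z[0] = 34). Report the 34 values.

[34, 0, 0, 0, 0, 0, 0, 0, 0, 0, 0, 0, 1, 0, 0, 1, 0, 0, 0, 0, 4, 0, 0, 0, 1, 5, 0, 0, 0, 0, 4, 0, 0, 0]

Z[0]=34
i=1: fresh scan; Z[1]=0
i=2: fresh scan; Z[2]=0
i=3: fresh scan; Z[3]=0
i=4: fresh scan; Z[4]=0
i=5: fresh scan; Z[5]=0
i=6: fresh scan; Z[6]=0
i=7: fresh scan; Z[7]=0
i=8: fresh scan; Z[8]=0
i=9: fresh scan; Z[9]=0
i=10: fresh scan; Z[10]=0
i=11: fresh scan; Z[11]=0
i=12: fresh scan; Z[12]=1 extend→box=[12,13)
i=13: fresh scan; Z[13]=0
i=14: fresh scan; Z[14]=0
i=15: fresh scan; Z[15]=1 extend→box=[15,16)
i=16: fresh scan; Z[16]=0
i=17: fresh scan; Z[17]=0
i=18: fresh scan; Z[18]=0
i=19: fresh scan; Z[19]=0
i=20: fresh scan; Z[20]=4 extend→box=[20,24)
i=21: min(r-i=3, Z[1]=0)=0; Z[21]=0
i=22: min(r-i=2, Z[2]=0)=0; Z[22]=0
i=23: min(r-i=1, Z[3]=0)=0; Z[23]=0
i=24: fresh scan; Z[24]=1 extend→box=[24,25)
i=25: fresh scan; Z[25]=5 extend→box=[25,30)
i=26: min(r-i=4, Z[1]=0)=0; Z[26]=0
i=27: min(r-i=3, Z[2]=0)=0; Z[27]=0
i=28: min(r-i=2, Z[3]=0)=0; Z[28]=0
i=29: min(r-i=1, Z[4]=0)=0; Z[29]=0
i=30: fresh scan; Z[30]=4 extend→box=[30,34)
i=31: min(r-i=3, Z[1]=0)=0; Z[31]=0
i=32: min(r-i=2, Z[2]=0)=0; Z[32]=0
i=33: min(r-i=1, Z[3]=0)=0; Z[33]=0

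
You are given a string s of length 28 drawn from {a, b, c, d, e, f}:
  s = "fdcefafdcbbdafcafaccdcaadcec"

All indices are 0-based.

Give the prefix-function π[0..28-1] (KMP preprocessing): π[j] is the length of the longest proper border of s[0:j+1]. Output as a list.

[0, 0, 0, 0, 1, 0, 1, 2, 3, 0, 0, 0, 0, 1, 0, 0, 1, 0, 0, 0, 0, 0, 0, 0, 0, 0, 0, 0]

π[0] = 0
j=1 s[j]='d': π[1]=0 (border '')
j=2 s[j]='c': π[2]=0 (border '')
j=3 s[j]='e': π[3]=0 (border '')
j=4 s[j]='f': π[4]=1 (border 'f')
j=5 s[j]='a': k: 1→0; π[5]=0 (border '')
j=6 s[j]='f': π[6]=1 (border 'f')
j=7 s[j]='d': π[7]=2 (border 'fd')
j=8 s[j]='c': π[8]=3 (border 'fdc')
j=9 s[j]='b': k: 3→0; π[9]=0 (border '')
j=10 s[j]='b': π[10]=0 (border '')
j=11 s[j]='d': π[11]=0 (border '')
j=12 s[j]='a': π[12]=0 (border '')
j=13 s[j]='f': π[13]=1 (border 'f')
j=14 s[j]='c': k: 1→0; π[14]=0 (border '')
j=15 s[j]='a': π[15]=0 (border '')
j=16 s[j]='f': π[16]=1 (border 'f')
j=17 s[j]='a': k: 1→0; π[17]=0 (border '')
j=18 s[j]='c': π[18]=0 (border '')
j=19 s[j]='c': π[19]=0 (border '')
j=20 s[j]='d': π[20]=0 (border '')
j=21 s[j]='c': π[21]=0 (border '')
j=22 s[j]='a': π[22]=0 (border '')
j=23 s[j]='a': π[23]=0 (border '')
j=24 s[j]='d': π[24]=0 (border '')
j=25 s[j]='c': π[25]=0 (border '')
j=26 s[j]='e': π[26]=0 (border '')
j=27 s[j]='c': π[27]=0 (border '')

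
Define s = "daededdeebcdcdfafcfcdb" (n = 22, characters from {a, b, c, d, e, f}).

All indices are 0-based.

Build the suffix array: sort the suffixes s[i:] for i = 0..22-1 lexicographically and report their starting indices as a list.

rank | idx | suffix
   0 |   1 | aededdeebcdcdfafcfcdb
   1 |  15 | afcfcdb
   2 |  21 | b
   3 |   9 | bcdcdfafcfcdb
   4 |  19 | cdb
   5 |  10 | cdcdfafcfcdb
   6 |  12 | cdfafcfcdb
   7 |  17 | cfcdb
   8 |   0 | daededdeebcdcdfafcfcdb
   9 |  20 | db
  10 |  11 | dcdfafcfcdb
  11 |   5 | ddeebcdcdfafcfcdb
  12 |   3 | deddeebcdcdfafcfcdb
  13 |   6 | deebcdcdfafcfcdb
  14 |  13 | dfafcfcdb
  15 |   8 | ebcdcdfafcfcdb
  16 |   4 | eddeebcdcdfafcfcdb
  17 |   2 | ededdeebcdcdfafcfcdb
  18 |   7 | eebcdcdfafcfcdb
  19 |  14 | fafcfcdb
  20 |  18 | fcdb
  21 |  16 | fcfcdb

[1, 15, 21, 9, 19, 10, 12, 17, 0, 20, 11, 5, 3, 6, 13, 8, 4, 2, 7, 14, 18, 16]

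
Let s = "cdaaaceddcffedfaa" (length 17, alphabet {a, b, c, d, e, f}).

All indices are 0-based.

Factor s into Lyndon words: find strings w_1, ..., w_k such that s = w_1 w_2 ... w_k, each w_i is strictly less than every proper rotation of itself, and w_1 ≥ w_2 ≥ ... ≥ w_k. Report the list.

emit factor 1: 'cd' (i=0, period=2)
emit factor 2: 'aaaceddcffedf' (i=2, period=13)
emit factor 3: 'a' (i=15, period=1)
emit factor 4: 'a' (i=16, period=1)

["cd", "aaaceddcffedf", "a", "a"]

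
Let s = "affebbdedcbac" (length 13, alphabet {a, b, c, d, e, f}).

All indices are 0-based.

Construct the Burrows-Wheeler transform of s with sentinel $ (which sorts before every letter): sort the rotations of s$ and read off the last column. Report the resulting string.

rank  rotation        last
    0  $affebbdedcbac  c
    1  ac$affebbdedcb  b
    2  affebbdedcbac$  $
    3  bac$affebbdedc  c
    4  bbdedcbac$affe  e
    5  bdedcbac$affeb  b
    6  c$affebbdedcba  a
    7  cbac$affebbded  d
    8  dcbac$affebbde  e
    9  dedcbac$affebb  b
   10  ebbdedcbac$aff  f
   11  edcbac$affebbd  d
   12  febbdedcbac$af  f
   13  ffebbdedcbac$a  a

cb$cebadebfdfa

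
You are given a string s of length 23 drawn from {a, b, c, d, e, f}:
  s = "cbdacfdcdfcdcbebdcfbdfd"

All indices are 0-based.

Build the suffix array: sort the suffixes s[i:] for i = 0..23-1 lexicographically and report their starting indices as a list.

rank | idx | suffix
   0 |   3 | acfdcdfcdcbebdcfbdfd
   1 |   1 | bdacfdcdfcdcbebdcfbdfd
   2 |  15 | bdcfbdfd
   3 |  19 | bdfd
   4 |  13 | bebdcfbdfd
   5 |   0 | cbdacfdcdfcdcbebdcfbdfd
   6 |  12 | cbebdcfbdfd
   7 |  10 | cdcbebdcfbdfd
   8 |   7 | cdfcdcbebdcfbdfd
   9 |  17 | cfbdfd
  10 |   4 | cfdcdfcdcbebdcfbdfd
  11 |  22 | d
  12 |   2 | dacfdcdfcdcbebdcfbdfd
  13 |  11 | dcbebdcfbdfd
  14 |   6 | dcdfcdcbebdcfbdfd
  15 |  16 | dcfbdfd
  16 |   8 | dfcdcbebdcfbdfd
  17 |  20 | dfd
  18 |  14 | ebdcfbdfd
  19 |  18 | fbdfd
  20 |   9 | fcdcbebdcfbdfd
  21 |  21 | fd
  22 |   5 | fdcdfcdcbebdcfbdfd

[3, 1, 15, 19, 13, 0, 12, 10, 7, 17, 4, 22, 2, 11, 6, 16, 8, 20, 14, 18, 9, 21, 5]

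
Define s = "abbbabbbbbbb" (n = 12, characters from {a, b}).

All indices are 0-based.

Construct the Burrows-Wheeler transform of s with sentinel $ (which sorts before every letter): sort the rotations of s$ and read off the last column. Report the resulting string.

rank  rotation       last
    0  $abbbabbbbbbb  b
    1  abbbabbbbbbb$  $
    2  abbbbbbb$abbb  b
    3  b$abbbabbbbbb  b
    4  babbbbbbb$abb  b
    5  bb$abbbabbbbb  b
    6  bbabbbbbbb$ab  b
    7  bbb$abbbabbbb  b
    8  bbbabbbbbbb$a  a
    9  bbbb$abbbabbb  b
   10  bbbbb$abbbabb  b
   11  bbbbbb$abbbab  b
   12  bbbbbbb$abbba  a

b$bbbbbbabbba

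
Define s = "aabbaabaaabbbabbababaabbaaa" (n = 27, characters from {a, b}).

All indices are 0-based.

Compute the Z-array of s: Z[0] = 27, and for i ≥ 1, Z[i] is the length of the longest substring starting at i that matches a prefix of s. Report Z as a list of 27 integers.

[27, 1, 0, 0, 3, 1, 0, 2, 4, 1, 0, 0, 0, 1, 0, 0, 1, 0, 1, 0, 6, 1, 0, 0, 2, 2, 1]

Z[0]=27
i=1: fresh scan; Z[1]=1 scan→box=[1,2)
i=2: fresh scan; Z[2]=0
i=3: fresh scan; Z[3]=0
i=4: fresh scan; Z[4]=3 scan→box=[4,7)
i=5: min(r-i=2, Z[1]=1)=1; Z[5]=1
i=6: min(r-i=1, Z[2]=0)=0; Z[6]=0
i=7: fresh scan; Z[7]=2 scan→box=[7,9)
i=8: min(r-i=1, Z[1]=1)=1; Z[8]=4 scan→box=[8,12)
i=9: min(r-i=3, Z[1]=1)=1; Z[9]=1
i=10: min(r-i=2, Z[2]=0)=0; Z[10]=0
i=11: min(r-i=1, Z[3]=0)=0; Z[11]=0
i=12: fresh scan; Z[12]=0
i=13: fresh scan; Z[13]=1 scan→box=[13,14)
i=14: fresh scan; Z[14]=0
i=15: fresh scan; Z[15]=0
i=16: fresh scan; Z[16]=1 scan→box=[16,17)
i=17: fresh scan; Z[17]=0
i=18: fresh scan; Z[18]=1 scan→box=[18,19)
i=19: fresh scan; Z[19]=0
i=20: fresh scan; Z[20]=6 scan→box=[20,26)
i=21: min(r-i=5, Z[1]=1)=1; Z[21]=1
i=22: min(r-i=4, Z[2]=0)=0; Z[22]=0
i=23: min(r-i=3, Z[3]=0)=0; Z[23]=0
i=24: min(r-i=2, Z[4]=3)=2; Z[24]=2
i=25: min(r-i=1, Z[5]=1)=1; Z[25]=2 scan→box=[25,27)
i=26: min(r-i=1, Z[1]=1)=1; Z[26]=1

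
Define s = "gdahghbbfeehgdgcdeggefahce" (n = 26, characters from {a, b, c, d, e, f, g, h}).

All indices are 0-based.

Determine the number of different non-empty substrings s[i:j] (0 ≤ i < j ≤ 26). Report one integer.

sorted suffixes:
  #0 SA[0]=22  'ahce'
  #1 SA[1]=2  'ahghbbfeehgdgcdeggefahce'
  #2 SA[2]=6  'bbfeehgdgcdeggefahce'
  #3 SA[3]=7  'bfeehgdgcdeggefahce'
  #4 SA[4]=15  'cdeggefahce'
  #5 SA[5]=24  'ce'
  #6 SA[6]=1  'dahghbbfeehgdgcdeggefahce'
  #7 SA[7]=16  'deggefahce'
  #8 SA[8]=13  'dgcdeggefahce'
  #9 SA[9]=25  'e'
  #10 SA[10]=9  'eehgdgcdeggefahce'
  #11 SA[11]=20  'efahce'
  #12 SA[12]=17  'eggefahce'
  #13 SA[13]=10  'ehgdgcdeggefahce'
  #14 SA[14]=21  'fahce'
  #15 SA[15]=8  'feehgdgcdeggefahce'
  #16 SA[16]=14  'gcdeggefahce'
  #17 SA[17]=0  'gdahghbbfeehgdgcdeggefahce'
  #18 SA[18]=12  'gdgcdeggefahce'
  #19 SA[19]=19  'gefahce'
  #20 SA[20]=18  'ggefahce'
  #21 SA[21]=4  'ghbbfeehgdgcdeggefahce'
  #22 SA[22]=5  'hbbfeehgdgcdeggefahce'
  #23 SA[23]=23  'hce'
  #24 SA[24]=11  'hgdgcdeggefahce'
  #25 SA[25]=3  'hghbbfeehgdgcdeggefahce'

SA = [22, 2, 6, 7, 15, 24, 1, 16, 13, 25, 9, 20, 17, 10, 21, 8, 14, 0, 12, 19, 18, 4, 5, 23, 11, 3]
i: (SA[i-1],SA[i]) lcp shared
  1: (22,2) 2 'ah'
  2: (2,6) 0 ''
  3: (6,7) 1 'b'
  4: (7,15) 0 ''
  5: (15,24) 1 'c'
  6: (24,1) 0 ''
  7: (1,16) 1 'd'
  8: (16,13) 1 'd'
  9: (13,25) 0 ''
  10: (25,9) 1 'e'
  11: (9,20) 1 'e'
  12: (20,17) 1 'e'
  13: (17,10) 1 'e'
  14: (10,21) 0 ''
  15: (21,8) 1 'f'
  16: (8,14) 0 ''
  17: (14,0) 1 'g'
  18: (0,12) 2 'gd'
  19: (12,19) 1 'g'
  20: (19,18) 1 'g'
  21: (18,4) 1 'g'
  22: (4,5) 0 ''
  23: (5,23) 1 'h'
  24: (23,11) 1 'h'
  25: (11,3) 2 'hg'

n(n+1)/2 = 26·27/2 = 351
Σ LCP = 0 + 2 + 0 + 1 + 0 + 1 + 0 + 1 + 1 + 0 + 1 + 1 + 1 + 1 + 0 + 1 + 0 + 1 + 2 + 1 + 1 + 1 + 0 + 1 + 1 + 2 = 21
distinct = 351 − 21 = 330

330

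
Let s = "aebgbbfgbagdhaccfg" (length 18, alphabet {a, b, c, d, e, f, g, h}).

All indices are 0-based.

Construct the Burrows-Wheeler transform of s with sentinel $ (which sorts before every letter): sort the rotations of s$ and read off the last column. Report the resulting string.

rank  rotation             last
    0  $aebgbbfgbagdhaccfg  g
    1  accfg$aebgbbfgbagdh  h
    2  aebgbbfgbagdhaccfg$  $
    3  agdhaccfg$aebgbbfgb  b
    4  bagdhaccfg$aebgbbfg  g
    5  bbfgbagdhaccfg$aebg  g
    6  bfgbagdhaccfg$aebgb  b
    7  bgbbfgbagdhaccfg$ae  e
    8  ccfg$aebgbbfgbagdha  a
    9  cfg$aebgbbfgbagdhac  c
   10  dhaccfg$aebgbbfgbag  g
   11  ebgbbfgbagdhaccfg$a  a
   12  fg$aebgbbfgbagdhacc  c
   13  fgbagdhaccfg$aebgbb  b
   14  g$aebgbbfgbagdhaccf  f
   15  gbagdhaccfg$aebgbbf  f
   16  gbbfgbagdhaccfg$aeb  b
   17  gdhaccfg$aebgbbfgba  a
   18  haccfg$aebgbbfgbagd  d

gh$bggbeacgacbffbad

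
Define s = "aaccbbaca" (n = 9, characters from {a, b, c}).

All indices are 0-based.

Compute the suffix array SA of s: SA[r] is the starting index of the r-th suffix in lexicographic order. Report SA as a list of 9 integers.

[8, 0, 6, 1, 5, 4, 7, 3, 2]

rank→(start, suffix):
  0 → (8, 'a')
  1 → (0, 'aaccbbaca')
  2 → (6, 'aca')
  3 → (1, 'accbbaca')
  4 → (5, 'baca')
  5 → (4, 'bbaca')
  6 → (7, 'ca')
  7 → (3, 'cbbaca')
  8 → (2, 'ccbbaca')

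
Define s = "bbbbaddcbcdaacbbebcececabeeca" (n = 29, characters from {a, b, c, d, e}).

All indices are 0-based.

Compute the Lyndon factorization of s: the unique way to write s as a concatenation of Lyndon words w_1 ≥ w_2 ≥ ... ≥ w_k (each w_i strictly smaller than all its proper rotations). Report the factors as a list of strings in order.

["b", "b", "b", "b", "addcbcd", "aacbbebcececabeec", "a"]

emit factor 1: 'b' (i=0, period=1)
emit factor 2: 'b' (i=1, period=1)
emit factor 3: 'b' (i=2, period=1)
emit factor 4: 'b' (i=3, period=1)
emit factor 5: 'addcbcd' (i=4, period=7)
emit factor 6: 'aacbbebcececabeec' (i=11, period=17)
emit factor 7: 'a' (i=28, period=1)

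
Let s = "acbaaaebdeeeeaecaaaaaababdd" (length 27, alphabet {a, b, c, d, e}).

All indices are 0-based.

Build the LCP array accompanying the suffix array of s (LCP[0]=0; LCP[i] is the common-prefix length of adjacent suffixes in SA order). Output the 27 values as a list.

rank | idx | suffix
   0 |  16 | aaaaaababdd
   1 |  17 | aaaaababdd
   2 |  18 | aaaababdd
   3 |  19 | aaababdd
   4 |   3 | aaaebdeeeeaecaaaaaababdd
   5 |  20 | aababdd
   6 |   4 | aaebdeeeeaecaaaaaababdd
   7 |  21 | ababdd
   8 |  23 | abdd
   9 |   0 | acbaaaebdeeeeaecaaaaaababdd
  10 |   5 | aebdeeeeaecaaaaaababdd
  11 |  13 | aecaaaaaababdd
  12 |   2 | baaaebdeeeeaecaaaaaababdd
  13 |  22 | babdd
  14 |  24 | bdd
  15 |   7 | bdeeeeaecaaaaaababdd
  16 |  15 | caaaaaababdd
  17 |   1 | cbaaaebdeeeeaecaaaaaababdd
  18 |  26 | d
  19 |  25 | dd
  20 |   8 | deeeeaecaaaaaababdd
  21 |  12 | eaecaaaaaababdd
  22 |   6 | ebdeeeeaecaaaaaababdd
  23 |  14 | ecaaaaaababdd
  24 |  11 | eeaecaaaaaababdd
  25 |  10 | eeeaecaaaaaababdd
  26 |   9 | eeeeaecaaaaaababdd

SA = [16, 17, 18, 19, 3, 20, 4, 21, 23, 0, 5, 13, 2, 22, 24, 7, 15, 1, 26, 25, 8, 12, 6, 14, 11, 10, 9]
rank  pair      lcp
   1  s[16:],s[17:]  5  'aaaaa'
   2  s[17:],s[18:]  4  'aaaa'
   3  s[18:],s[19:]  3  'aaa'
   4  s[19:],s[3:]  3  'aaa'
   5  s[3:],s[20:]  2  'aa'
   6  s[20:],s[4:]  2  'aa'
   7  s[4:],s[21:]  1  'a'
   8  s[21:],s[23:]  2  'ab'
   9  s[23:],s[0:]  1  'a'
  10  s[0:],s[5:]  1  'a'
  11  s[5:],s[13:]  2  'ae'
  12  s[13:],s[2:]  0  ''
  13  s[2:],s[22:]  2  'ba'
  14  s[22:],s[24:]  1  'b'
  15  s[24:],s[7:]  2  'bd'
  16  s[7:],s[15:]  0  ''
  17  s[15:],s[1:]  1  'c'
  18  s[1:],s[26:]  0  ''
  19  s[26:],s[25:]  1  'd'
  20  s[25:],s[8:]  1  'd'
  21  s[8:],s[12:]  0  ''
  22  s[12:],s[6:]  1  'e'
  23  s[6:],s[14:]  1  'e'
  24  s[14:],s[11:]  1  'e'
  25  s[11:],s[10:]  2  'ee'
  26  s[10:],s[9:]  3  'eee'

[0, 5, 4, 3, 3, 2, 2, 1, 2, 1, 1, 2, 0, 2, 1, 2, 0, 1, 0, 1, 1, 0, 1, 1, 1, 2, 3]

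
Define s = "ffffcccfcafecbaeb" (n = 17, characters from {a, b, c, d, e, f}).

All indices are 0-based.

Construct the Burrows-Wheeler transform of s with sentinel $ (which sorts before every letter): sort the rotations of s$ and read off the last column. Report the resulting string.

bbcecfefccafcfaff$

rank  rotation            last
    0  $ffffcccfcafecbaeb  b
    1  aeb$ffffcccfcafecb  b
    2  afecbaeb$ffffcccfc  c
    3  b$ffffcccfcafecbae  e
    4  baeb$ffffcccfcafec  c
    5  cafecbaeb$ffffcccf  f
    6  cbaeb$ffffcccfcafe  e
    7  cccfcafecbaeb$ffff  f
    8  ccfcafecbaeb$ffffc  c
    9  cfcafecbaeb$ffffcc  c
   10  eb$ffffcccfcafecba  a
   11  ecbaeb$ffffcccfcaf  f
   12  fcafecbaeb$ffffccc  c
   13  fcccfcafecbaeb$fff  f
   14  fecbaeb$ffffcccfca  a
   15  ffcccfcafecbaeb$ff  f
   16  fffcccfcafecbaeb$f  f
   17  ffffcccfcafecbaeb$  $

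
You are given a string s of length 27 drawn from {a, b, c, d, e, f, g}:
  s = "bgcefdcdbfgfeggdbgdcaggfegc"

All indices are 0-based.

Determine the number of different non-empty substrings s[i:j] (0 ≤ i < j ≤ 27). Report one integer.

sorted suffixes:
  #0 SA[0]=20  'aggfegc'
  #1 SA[1]=8  'bfgfeggdbgdcaggfegc'
  #2 SA[2]=0  'bgcefdcdbfgfeggdbgdcaggfegc'
  #3 SA[3]=16  'bgdcaggfegc'
  #4 SA[4]=26  'c'
  #5 SA[5]=19  'caggfegc'
  #6 SA[6]=6  'cdbfgfeggdbgdcaggfegc'
  #7 SA[7]=2  'cefdcdbfgfeggdbgdcaggfegc'
  #8 SA[8]=7  'dbfgfeggdbgdcaggfegc'
  #9 SA[9]=15  'dbgdcaggfegc'
  #10 SA[10]=18  'dcaggfegc'
  #11 SA[11]=5  'dcdbfgfeggdbgdcaggfegc'
  #12 SA[12]=3  'efdcdbfgfeggdbgdcaggfegc'
  #13 SA[13]=24  'egc'
  #14 SA[14]=12  'eggdbgdcaggfegc'
  #15 SA[15]=4  'fdcdbfgfeggdbgdcaggfegc'
  #16 SA[16]=23  'fegc'
  #17 SA[17]=11  'feggdbgdcaggfegc'
  #18 SA[18]=9  'fgfeggdbgdcaggfegc'
  #19 SA[19]=25  'gc'
  #20 SA[20]=1  'gcefdcdbfgfeggdbgdcaggfegc'
  #21 SA[21]=14  'gdbgdcaggfegc'
  #22 SA[22]=17  'gdcaggfegc'
  #23 SA[23]=22  'gfegc'
  #24 SA[24]=10  'gfeggdbgdcaggfegc'
  #25 SA[25]=13  'ggdbgdcaggfegc'
  #26 SA[26]=21  'ggfegc'

SA = [20, 8, 0, 16, 26, 19, 6, 2, 7, 15, 18, 5, 3, 24, 12, 4, 23, 11, 9, 25, 1, 14, 17, 22, 10, 13, 21]
i: (SA[i-1],SA[i]) lcp shared
  1: (20,8) 0 ''
  2: (8,0) 1 'b'
  3: (0,16) 2 'bg'
  4: (16,26) 0 ''
  5: (26,19) 1 'c'
  6: (19,6) 1 'c'
  7: (6,2) 1 'c'
  8: (2,7) 0 ''
  9: (7,15) 2 'db'
  10: (15,18) 1 'd'
  11: (18,5) 2 'dc'
  12: (5,3) 0 ''
  13: (3,24) 1 'e'
  14: (24,12) 2 'eg'
  15: (12,4) 0 ''
  16: (4,23) 1 'f'
  17: (23,11) 3 'feg'
  18: (11,9) 1 'f'
  19: (9,25) 0 ''
  20: (25,1) 2 'gc'
  21: (1,14) 1 'g'
  22: (14,17) 2 'gd'
  23: (17,22) 1 'g'
  24: (22,10) 4 'gfeg'
  25: (10,13) 1 'g'
  26: (13,21) 2 'gg'

n(n+1)/2 = 27·28/2 = 378
Σ LCP = 0 + 0 + 1 + 2 + 0 + 1 + 1 + 1 + 0 + 2 + 1 + 2 + 0 + 1 + 2 + 0 + 1 + 3 + 1 + 0 + 2 + 1 + 2 + 1 + 4 + 1 + 2 = 32
distinct = 378 − 32 = 346

346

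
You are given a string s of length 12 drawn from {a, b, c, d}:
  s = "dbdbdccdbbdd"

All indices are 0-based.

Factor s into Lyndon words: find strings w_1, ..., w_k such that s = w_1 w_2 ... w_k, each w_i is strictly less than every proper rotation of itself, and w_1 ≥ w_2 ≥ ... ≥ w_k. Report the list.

["d", "bdbdccd", "bbdd"]

emit factor 1: 'd' (i=0, period=1)
emit factor 2: 'bdbdccd' (i=1, period=7)
emit factor 3: 'bbdd' (i=8, period=4)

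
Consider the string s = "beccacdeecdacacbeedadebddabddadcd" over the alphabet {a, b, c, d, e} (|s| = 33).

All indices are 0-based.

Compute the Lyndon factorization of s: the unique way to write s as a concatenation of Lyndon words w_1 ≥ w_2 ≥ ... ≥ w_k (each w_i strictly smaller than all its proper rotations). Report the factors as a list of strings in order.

["becc", "acdeecd", "acacbeedadebdd", "abddadcd"]

emit factor 1: 'becc' (i=0, period=4)
emit factor 2: 'acdeecd' (i=4, period=7)
emit factor 3: 'acacbeedadebdd' (i=11, period=14)
emit factor 4: 'abddadcd' (i=25, period=8)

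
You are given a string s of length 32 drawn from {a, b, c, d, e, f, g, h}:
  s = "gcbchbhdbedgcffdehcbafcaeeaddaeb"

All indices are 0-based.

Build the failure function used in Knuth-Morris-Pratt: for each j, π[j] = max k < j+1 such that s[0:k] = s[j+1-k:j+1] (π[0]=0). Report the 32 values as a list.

π[0] = 0
j=1 s[j]='c': π[1]=0 (border '')
j=2 s[j]='b': π[2]=0 (border '')
j=3 s[j]='c': π[3]=0 (border '')
j=4 s[j]='h': π[4]=0 (border '')
j=5 s[j]='b': π[5]=0 (border '')
j=6 s[j]='h': π[6]=0 (border '')
j=7 s[j]='d': π[7]=0 (border '')
j=8 s[j]='b': π[8]=0 (border '')
j=9 s[j]='e': π[9]=0 (border '')
j=10 s[j]='d': π[10]=0 (border '')
j=11 s[j]='g': π[11]=1 (border 'g')
j=12 s[j]='c': π[12]=2 (border 'gc')
j=13 s[j]='f': k: 2→0; π[13]=0 (border '')
j=14 s[j]='f': π[14]=0 (border '')
j=15 s[j]='d': π[15]=0 (border '')
j=16 s[j]='e': π[16]=0 (border '')
j=17 s[j]='h': π[17]=0 (border '')
j=18 s[j]='c': π[18]=0 (border '')
j=19 s[j]='b': π[19]=0 (border '')
j=20 s[j]='a': π[20]=0 (border '')
j=21 s[j]='f': π[21]=0 (border '')
j=22 s[j]='c': π[22]=0 (border '')
j=23 s[j]='a': π[23]=0 (border '')
j=24 s[j]='e': π[24]=0 (border '')
j=25 s[j]='e': π[25]=0 (border '')
j=26 s[j]='a': π[26]=0 (border '')
j=27 s[j]='d': π[27]=0 (border '')
j=28 s[j]='d': π[28]=0 (border '')
j=29 s[j]='a': π[29]=0 (border '')
j=30 s[j]='e': π[30]=0 (border '')
j=31 s[j]='b': π[31]=0 (border '')

[0, 0, 0, 0, 0, 0, 0, 0, 0, 0, 0, 1, 2, 0, 0, 0, 0, 0, 0, 0, 0, 0, 0, 0, 0, 0, 0, 0, 0, 0, 0, 0]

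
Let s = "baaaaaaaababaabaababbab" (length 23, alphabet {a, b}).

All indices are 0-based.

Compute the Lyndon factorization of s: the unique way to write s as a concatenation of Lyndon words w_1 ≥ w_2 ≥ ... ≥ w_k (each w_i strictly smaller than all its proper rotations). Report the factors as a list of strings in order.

emit factor 1: 'b' (i=0, period=1)
emit factor 2: 'aaaaaaaababaabaababbab' (i=1, period=22)

["b", "aaaaaaaababaabaababbab"]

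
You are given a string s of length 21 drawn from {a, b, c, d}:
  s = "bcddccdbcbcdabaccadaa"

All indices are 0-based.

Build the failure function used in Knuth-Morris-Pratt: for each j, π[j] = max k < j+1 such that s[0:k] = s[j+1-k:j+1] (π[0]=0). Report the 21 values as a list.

π[0] = 0
j=1 s[j]='c': π[1]=0 (border '')
j=2 s[j]='d': π[2]=0 (border '')
j=3 s[j]='d': π[3]=0 (border '')
j=4 s[j]='c': π[4]=0 (border '')
j=5 s[j]='c': π[5]=0 (border '')
j=6 s[j]='d': π[6]=0 (border '')
j=7 s[j]='b': π[7]=1 (border 'b')
j=8 s[j]='c': π[8]=2 (border 'bc')
j=9 s[j]='b': k: 2→0; π[9]=1 (border 'b')
j=10 s[j]='c': π[10]=2 (border 'bc')
j=11 s[j]='d': π[11]=3 (border 'bcd')
j=12 s[j]='a': k: 3→0; π[12]=0 (border '')
j=13 s[j]='b': π[13]=1 (border 'b')
j=14 s[j]='a': k: 1→0; π[14]=0 (border '')
j=15 s[j]='c': π[15]=0 (border '')
j=16 s[j]='c': π[16]=0 (border '')
j=17 s[j]='a': π[17]=0 (border '')
j=18 s[j]='d': π[18]=0 (border '')
j=19 s[j]='a': π[19]=0 (border '')
j=20 s[j]='a': π[20]=0 (border '')

[0, 0, 0, 0, 0, 0, 0, 1, 2, 1, 2, 3, 0, 1, 0, 0, 0, 0, 0, 0, 0]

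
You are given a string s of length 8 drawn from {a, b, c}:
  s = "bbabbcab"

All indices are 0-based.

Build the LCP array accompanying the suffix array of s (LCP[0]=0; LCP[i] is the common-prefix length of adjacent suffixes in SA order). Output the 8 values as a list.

sorted suffixes:
  #0 SA[0]=6  'ab'
  #1 SA[1]=2  'abbcab'
  #2 SA[2]=7  'b'
  #3 SA[3]=1  'babbcab'
  #4 SA[4]=0  'bbabbcab'
  #5 SA[5]=3  'bbcab'
  #6 SA[6]=4  'bcab'
  #7 SA[7]=5  'cab'

SA = [6, 2, 7, 1, 0, 3, 4, 5]
rank  pair      lcp
   1  s[6:],s[2:]  2  'ab'
   2  s[2:],s[7:]  0  ''
   3  s[7:],s[1:]  1  'b'
   4  s[1:],s[0:]  1  'b'
   5  s[0:],s[3:]  2  'bb'
   6  s[3:],s[4:]  1  'b'
   7  s[4:],s[5:]  0  ''

[0, 2, 0, 1, 1, 2, 1, 0]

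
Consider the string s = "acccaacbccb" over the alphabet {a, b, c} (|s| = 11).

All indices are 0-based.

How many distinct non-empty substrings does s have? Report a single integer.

sorted suffixes:
  #0 SA[0]=4  'aacbccb'
  #1 SA[1]=5  'acbccb'
  #2 SA[2]=0  'acccaacbccb'
  #3 SA[3]=10  'b'
  #4 SA[4]=7  'bccb'
  #5 SA[5]=3  'caacbccb'
  #6 SA[6]=9  'cb'
  #7 SA[7]=6  'cbccb'
  #8 SA[8]=2  'ccaacbccb'
  #9 SA[9]=8  'ccb'
  #10 SA[10]=1  'cccaacbccb'

SA = [4, 5, 0, 10, 7, 3, 9, 6, 2, 8, 1]
rank  pair      lcp
   1  s[4:],s[5:]  1  'a'
   2  s[5:],s[0:]  2  'ac'
   3  s[0:],s[10:]  0  ''
   4  s[10:],s[7:]  1  'b'
   5  s[7:],s[3:]  0  ''
   6  s[3:],s[9:]  1  'c'
   7  s[9:],s[6:]  2  'cb'
   8  s[6:],s[2:]  1  'c'
   9  s[2:],s[8:]  2  'cc'
  10  s[8:],s[1:]  2  'cc'

n(n+1)/2 = 11·12/2 = 66
Σ LCP = 0 + 1 + 2 + 0 + 1 + 0 + 1 + 2 + 1 + 2 + 2 = 12
distinct = 66 − 12 = 54

54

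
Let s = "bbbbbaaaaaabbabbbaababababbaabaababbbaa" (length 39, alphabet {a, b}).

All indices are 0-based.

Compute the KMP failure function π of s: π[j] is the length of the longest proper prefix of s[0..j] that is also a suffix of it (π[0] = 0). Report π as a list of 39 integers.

[0, 1, 2, 3, 4, 0, 0, 0, 0, 0, 0, 1, 2, 0, 1, 2, 3, 0, 0, 1, 0, 1, 0, 1, 0, 1, 2, 0, 0, 1, 0, 0, 1, 0, 1, 2, 3, 0, 0]

π[0] = 0
j=1 s[j]='b': π[1]=1 (border 'b')
j=2 s[j]='b': π[2]=2 (border 'bb')
j=3 s[j]='b': π[3]=3 (border 'bbb')
j=4 s[j]='b': π[4]=4 (border 'bbbb')
j=5 s[j]='a': k: 4→3→2→1→0; π[5]=0 (border '')
j=6 s[j]='a': π[6]=0 (border '')
j=7 s[j]='a': π[7]=0 (border '')
j=8 s[j]='a': π[8]=0 (border '')
j=9 s[j]='a': π[9]=0 (border '')
j=10 s[j]='a': π[10]=0 (border '')
j=11 s[j]='b': π[11]=1 (border 'b')
j=12 s[j]='b': π[12]=2 (border 'bb')
j=13 s[j]='a': k: 2→1→0; π[13]=0 (border '')
j=14 s[j]='b': π[14]=1 (border 'b')
j=15 s[j]='b': π[15]=2 (border 'bb')
j=16 s[j]='b': π[16]=3 (border 'bbb')
j=17 s[j]='a': k: 3→2→1→0; π[17]=0 (border '')
j=18 s[j]='a': π[18]=0 (border '')
j=19 s[j]='b': π[19]=1 (border 'b')
j=20 s[j]='a': k: 1→0; π[20]=0 (border '')
j=21 s[j]='b': π[21]=1 (border 'b')
j=22 s[j]='a': k: 1→0; π[22]=0 (border '')
j=23 s[j]='b': π[23]=1 (border 'b')
j=24 s[j]='a': k: 1→0; π[24]=0 (border '')
j=25 s[j]='b': π[25]=1 (border 'b')
j=26 s[j]='b': π[26]=2 (border 'bb')
j=27 s[j]='a': k: 2→1→0; π[27]=0 (border '')
j=28 s[j]='a': π[28]=0 (border '')
j=29 s[j]='b': π[29]=1 (border 'b')
j=30 s[j]='a': k: 1→0; π[30]=0 (border '')
j=31 s[j]='a': π[31]=0 (border '')
j=32 s[j]='b': π[32]=1 (border 'b')
j=33 s[j]='a': k: 1→0; π[33]=0 (border '')
j=34 s[j]='b': π[34]=1 (border 'b')
j=35 s[j]='b': π[35]=2 (border 'bb')
j=36 s[j]='b': π[36]=3 (border 'bbb')
j=37 s[j]='a': k: 3→2→1→0; π[37]=0 (border '')
j=38 s[j]='a': π[38]=0 (border '')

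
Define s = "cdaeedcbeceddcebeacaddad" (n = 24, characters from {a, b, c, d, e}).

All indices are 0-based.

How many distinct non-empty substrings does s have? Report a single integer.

rank | idx | suffix
   0 |  17 | acaddad
   1 |  22 | ad
   2 |  19 | addad
   3 |   2 | aeedcbeceddcebeacaddad
   4 |  15 | beacaddad
   5 |   7 | beceddcebeacaddad
   6 |  18 | caddad
   7 |   6 | cbeceddcebeacaddad
   8 |   0 | cdaeedcbeceddcebeacaddad
   9 |  13 | cebeacaddad
  10 |   9 | ceddcebeacaddad
  11 |  23 | d
  12 |  21 | dad
  13 |   1 | daeedcbeceddcebeacaddad
  14 |   5 | dcbeceddcebeacaddad
  15 |  12 | dcebeacaddad
  16 |  20 | ddad
  17 |  11 | ddcebeacaddad
  18 |  16 | eacaddad
  19 |  14 | ebeacaddad
  20 |   8 | eceddcebeacaddad
  21 |   4 | edcbeceddcebeacaddad
  22 |  10 | eddcebeacaddad
  23 |   3 | eedcbeceddcebeacaddad

SA = [17, 22, 19, 2, 15, 7, 18, 6, 0, 13, 9, 23, 21, 1, 5, 12, 20, 11, 16, 14, 8, 4, 10, 3]
i: (SA[i-1],SA[i]) lcp shared
  1: (17,22) 1 'a'
  2: (22,19) 2 'ad'
  3: (19,2) 1 'a'
  4: (2,15) 0 ''
  5: (15,7) 2 'be'
  6: (7,18) 0 ''
  7: (18,6) 1 'c'
  8: (6,0) 1 'c'
  9: (0,13) 1 'c'
  10: (13,9) 2 'ce'
  11: (9,23) 0 ''
  12: (23,21) 1 'd'
  13: (21,1) 2 'da'
  14: (1,5) 1 'd'
  15: (5,12) 2 'dc'
  16: (12,20) 1 'd'
  17: (20,11) 2 'dd'
  18: (11,16) 0 ''
  19: (16,14) 1 'e'
  20: (14,8) 1 'e'
  21: (8,4) 1 'e'
  22: (4,10) 2 'ed'
  23: (10,3) 1 'e'

n(n+1)/2 = 24·25/2 = 300
Σ LCP = 0 + 1 + 2 + 1 + 0 + 2 + 0 + 1 + 1 + 1 + 2 + 0 + 1 + 2 + 1 + 2 + 1 + 2 + 0 + 1 + 1 + 1 + 2 + 1 = 26
distinct = 300 − 26 = 274

274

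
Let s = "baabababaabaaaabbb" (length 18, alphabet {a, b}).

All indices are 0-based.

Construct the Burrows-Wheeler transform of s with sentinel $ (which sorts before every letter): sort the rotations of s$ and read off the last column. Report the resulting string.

bbabbaabbaabaa$aaba

rank  rotation             last
    0  $baabababaabaaaabbb  b
    1  aaaabbb$baabababaab  b
    2  aaabbb$baabababaaba  a
    3  aabaaaabbb$baababab  b
    4  aabababaabaaaabbb$b  b
    5  aabbb$baabababaabaa  a
    6  abaaaabbb$baabababa  a
    7  abaabaaaabbb$baabab  b
    8  ababaabaaaabbb$baab  b
    9  abababaabaaaabbb$ba  a
   10  abbb$baabababaabaaa  a
   11  b$baabababaabaaaabb  b
   12  baaaabbb$baabababaa  a
   13  baabaaaabbb$baababa  a
   14  baabababaabaaaabbb$  $
   15  babaabaaaabbb$baaba  a
   16  bababaabaaaabbb$baa  a
   17  bb$baabababaabaaaab  b
   18  bbb$baabababaabaaaa  a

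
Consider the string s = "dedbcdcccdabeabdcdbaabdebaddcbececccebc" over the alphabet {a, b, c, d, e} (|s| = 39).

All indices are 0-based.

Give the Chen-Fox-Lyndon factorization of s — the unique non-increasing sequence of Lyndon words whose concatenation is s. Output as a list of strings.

emit factor 1: 'de' (i=0, period=2)
emit factor 2: 'd' (i=2, period=1)
emit factor 3: 'bcdcccd' (i=3, period=7)
emit factor 4: 'abe' (i=10, period=3)
emit factor 5: 'abdcdb' (i=13, period=6)
emit factor 6: 'aabdebaddcbececccebc' (i=19, period=20)

["de", "d", "bcdcccd", "abe", "abdcdb", "aabdebaddcbececccebc"]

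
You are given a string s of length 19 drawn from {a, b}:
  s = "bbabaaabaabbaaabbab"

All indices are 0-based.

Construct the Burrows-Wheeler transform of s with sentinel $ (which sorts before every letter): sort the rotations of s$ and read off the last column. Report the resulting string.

bbbababbaaaaababbaa$

rank  rotation              last
    0  $bbabaaabaabbaaabbab  b
    1  aaabaabbaaabbab$bbab  b
    2  aaabbab$bbabaaabaabb  b
    3  aabaabbaaabbab$bbaba  a
    4  aabbaaabbab$bbabaaab  b
    5  aabbab$bbabaaabaabba  a
    6  ab$bbabaaabaabbaaabb  b
    7  abaaabaabbaaabbab$bb  b
    8  abaabbaaabbab$bbabaa  a
    9  abbaaabbab$bbabaaaba  a
   10  abbab$bbabaaabaabbaa  a
   11  b$bbabaaabaabbaaabba  a
   12  baaabaabbaaabbab$bba  a
   13  baaabbab$bbabaaabaab  b
   14  baabbaaabbab$bbabaaa  a
   15  bab$bbabaaabaabbaaab  b
   16  babaaabaabbaaabbab$b  b
   17  bbaaabbab$bbabaaabaa  a
   18  bbab$bbabaaabaabbaaa  a
   19  bbabaaabaabbaaabbab$  $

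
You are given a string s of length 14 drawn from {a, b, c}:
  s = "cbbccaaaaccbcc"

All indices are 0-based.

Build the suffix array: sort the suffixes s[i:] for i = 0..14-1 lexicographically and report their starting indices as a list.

[5, 6, 7, 8, 1, 11, 2, 13, 4, 0, 10, 12, 3, 9]

rank | idx | suffix
   0 |   5 | aaaaccbcc
   1 |   6 | aaaccbcc
   2 |   7 | aaccbcc
   3 |   8 | accbcc
   4 |   1 | bbccaaaaccbcc
   5 |  11 | bcc
   6 |   2 | bccaaaaccbcc
   7 |  13 | c
   8 |   4 | caaaaccbcc
   9 |   0 | cbbccaaaaccbcc
  10 |  10 | cbcc
  11 |  12 | cc
  12 |   3 | ccaaaaccbcc
  13 |   9 | ccbcc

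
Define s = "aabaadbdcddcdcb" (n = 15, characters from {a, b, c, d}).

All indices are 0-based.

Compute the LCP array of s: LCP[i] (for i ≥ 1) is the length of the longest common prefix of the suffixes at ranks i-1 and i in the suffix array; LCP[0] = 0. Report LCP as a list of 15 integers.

rank | idx | suffix
   0 |   0 | aabaadbdcddcdcb
   1 |   3 | aadbdcddcdcb
   2 |   1 | abaadbdcddcdcb
   3 |   4 | adbdcddcdcb
   4 |  14 | b
   5 |   2 | baadbdcddcdcb
   6 |   6 | bdcddcdcb
   7 |  13 | cb
   8 |  11 | cdcb
   9 |   8 | cddcdcb
  10 |   5 | dbdcddcdcb
  11 |  12 | dcb
  12 |  10 | dcdcb
  13 |   7 | dcddcdcb
  14 |   9 | ddcdcb

SA = [0, 3, 1, 4, 14, 2, 6, 13, 11, 8, 5, 12, 10, 7, 9]
[i] adj suffixes → lcp
  [1] 0/3 → 2 ('aa')
  [2] 3/1 → 1 ('a')
  [3] 1/4 → 1 ('a')
  [4] 4/14 → 0 ('')
  [5] 14/2 → 1 ('b')
  [6] 2/6 → 1 ('b')
  [7] 6/13 → 0 ('')
  [8] 13/11 → 1 ('c')
  [9] 11/8 → 2 ('cd')
  [10] 8/5 → 0 ('')
  [11] 5/12 → 1 ('d')
  [12] 12/10 → 2 ('dc')
  [13] 10/7 → 3 ('dcd')
  [14] 7/9 → 1 ('d')

[0, 2, 1, 1, 0, 1, 1, 0, 1, 2, 0, 1, 2, 3, 1]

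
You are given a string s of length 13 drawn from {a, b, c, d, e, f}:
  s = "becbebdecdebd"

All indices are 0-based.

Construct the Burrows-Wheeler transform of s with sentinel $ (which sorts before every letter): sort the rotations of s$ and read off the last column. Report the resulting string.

deec$eebcbdbbd

rank  rotation        last
    0  $becbebdecdebd  d
    1  bd$becbebdecde  e
    2  bdecdebd$becbe  e
    3  bebdecdebd$bec  c
    4  becbebdecdebd$  $
    5  cbebdecdebd$be  e
    6  cdebd$becbebde  e
    7  d$becbebdecdeb  b
    8  debd$becbebdec  c
    9  decdebd$becbeb  b
   10  ebd$becbebdecd  d
   11  ebdecdebd$becb  b
   12  ecbebdecdebd$b  b
   13  ecdebd$becbebd  d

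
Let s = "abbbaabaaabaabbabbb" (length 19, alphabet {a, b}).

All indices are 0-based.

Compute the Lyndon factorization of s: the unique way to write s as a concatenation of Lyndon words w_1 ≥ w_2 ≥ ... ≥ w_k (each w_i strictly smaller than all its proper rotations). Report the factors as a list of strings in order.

["abbb", "aab", "aaabaabbabbb"]

emit factor 1: 'abbb' (i=0, period=4)
emit factor 2: 'aab' (i=4, period=3)
emit factor 3: 'aaabaabbabbb' (i=7, period=12)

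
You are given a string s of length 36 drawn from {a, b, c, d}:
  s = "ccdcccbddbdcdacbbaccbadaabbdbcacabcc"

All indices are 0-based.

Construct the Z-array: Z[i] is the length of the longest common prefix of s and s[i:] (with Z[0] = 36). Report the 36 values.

[36, 1, 0, 2, 2, 1, 0, 0, 0, 0, 0, 1, 0, 0, 1, 0, 0, 0, 2, 1, 0, 0, 0, 0, 0, 0, 0, 0, 0, 1, 0, 1, 0, 0, 2, 1]

Z[0]=36
i=1: i≥r, start 0; Z[1]=1 grow→box=[1,2)
i=2: i≥r, start 0; Z[2]=0
i=3: i≥r, start 0; Z[3]=2 grow→box=[3,5)
i=4: min(r-i=1, Z[1]=1)=1; Z[4]=2 grow→box=[4,6)
i=5: min(r-i=1, Z[1]=1)=1; Z[5]=1
i=6: i≥r, start 0; Z[6]=0
i=7: i≥r, start 0; Z[7]=0
i=8: i≥r, start 0; Z[8]=0
i=9: i≥r, start 0; Z[9]=0
i=10: i≥r, start 0; Z[10]=0
i=11: i≥r, start 0; Z[11]=1 grow→box=[11,12)
i=12: i≥r, start 0; Z[12]=0
i=13: i≥r, start 0; Z[13]=0
i=14: i≥r, start 0; Z[14]=1 grow→box=[14,15)
i=15: i≥r, start 0; Z[15]=0
i=16: i≥r, start 0; Z[16]=0
i=17: i≥r, start 0; Z[17]=0
i=18: i≥r, start 0; Z[18]=2 grow→box=[18,20)
i=19: min(r-i=1, Z[1]=1)=1; Z[19]=1
i=20: i≥r, start 0; Z[20]=0
i=21: i≥r, start 0; Z[21]=0
i=22: i≥r, start 0; Z[22]=0
i=23: i≥r, start 0; Z[23]=0
i=24: i≥r, start 0; Z[24]=0
i=25: i≥r, start 0; Z[25]=0
i=26: i≥r, start 0; Z[26]=0
i=27: i≥r, start 0; Z[27]=0
i=28: i≥r, start 0; Z[28]=0
i=29: i≥r, start 0; Z[29]=1 grow→box=[29,30)
i=30: i≥r, start 0; Z[30]=0
i=31: i≥r, start 0; Z[31]=1 grow→box=[31,32)
i=32: i≥r, start 0; Z[32]=0
i=33: i≥r, start 0; Z[33]=0
i=34: i≥r, start 0; Z[34]=2 grow→box=[34,36)
i=35: min(r-i=1, Z[1]=1)=1; Z[35]=1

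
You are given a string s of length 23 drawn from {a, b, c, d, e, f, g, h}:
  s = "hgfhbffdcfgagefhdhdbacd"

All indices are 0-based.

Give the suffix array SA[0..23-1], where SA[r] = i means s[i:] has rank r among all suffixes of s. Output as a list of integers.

[20, 11, 19, 4, 21, 8, 22, 18, 7, 16, 13, 6, 5, 9, 2, 14, 10, 12, 1, 3, 17, 15, 0]

rank→(start, suffix):
  0 → (20, 'acd')
  1 → (11, 'agefhdhdbacd')
  2 → (19, 'bacd')
  3 → (4, 'bffdcfgagefhdhdbacd')
  4 → (21, 'cd')
  5 → (8, 'cfgagefhdhdbacd')
  6 → (22, 'd')
  7 → (18, 'dbacd')
  8 → (7, 'dcfgagefhdhdbacd')
  9 → (16, 'dhdbacd')
  10 → (13, 'efhdhdbacd')
  11 → (6, 'fdcfgagefhdhdbacd')
  12 → (5, 'ffdcfgagefhdhdbacd')
  13 → (9, 'fgagefhdhdbacd')
  14 → (2, 'fhbffdcfgagefhdhdbacd')
  15 → (14, 'fhdhdbacd')
  16 → (10, 'gagefhdhdbacd')
  17 → (12, 'gefhdhdbacd')
  18 → (1, 'gfhbffdcfgagefhdhdbacd')
  19 → (3, 'hbffdcfgagefhdhdbacd')
  20 → (17, 'hdbacd')
  21 → (15, 'hdhdbacd')
  22 → (0, 'hgfhbffdcfgagefhdhdbacd')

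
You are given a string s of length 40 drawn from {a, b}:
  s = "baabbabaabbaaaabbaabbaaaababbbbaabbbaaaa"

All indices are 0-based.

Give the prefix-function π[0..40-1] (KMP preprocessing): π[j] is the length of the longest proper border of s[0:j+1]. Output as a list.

π[0] = 0
j=1 s[j]='a': π[1]=0 (border '')
j=2 s[j]='a': π[2]=0 (border '')
j=3 s[j]='b': π[3]=1 (border 'b')
j=4 s[j]='b': k: 1→0; π[4]=1 (border 'b')
j=5 s[j]='a': π[5]=2 (border 'ba')
j=6 s[j]='b': k: 2→0; π[6]=1 (border 'b')
j=7 s[j]='a': π[7]=2 (border 'ba')
j=8 s[j]='a': π[8]=3 (border 'baa')
j=9 s[j]='b': π[9]=4 (border 'baab')
j=10 s[j]='b': π[10]=5 (border 'baabb')
j=11 s[j]='a': π[11]=6 (border 'baabba')
j=12 s[j]='a': k: 6→2; π[12]=3 (border 'baa')
j=13 s[j]='a': k: 3→0; π[13]=0 (border '')
j=14 s[j]='a': π[14]=0 (border '')
j=15 s[j]='b': π[15]=1 (border 'b')
j=16 s[j]='b': k: 1→0; π[16]=1 (border 'b')
j=17 s[j]='a': π[17]=2 (border 'ba')
j=18 s[j]='a': π[18]=3 (border 'baa')
j=19 s[j]='b': π[19]=4 (border 'baab')
j=20 s[j]='b': π[20]=5 (border 'baabb')
j=21 s[j]='a': π[21]=6 (border 'baabba')
j=22 s[j]='a': k: 6→2; π[22]=3 (border 'baa')
j=23 s[j]='a': k: 3→0; π[23]=0 (border '')
j=24 s[j]='a': π[24]=0 (border '')
j=25 s[j]='b': π[25]=1 (border 'b')
j=26 s[j]='a': π[26]=2 (border 'ba')
j=27 s[j]='b': k: 2→0; π[27]=1 (border 'b')
j=28 s[j]='b': k: 1→0; π[28]=1 (border 'b')
j=29 s[j]='b': k: 1→0; π[29]=1 (border 'b')
j=30 s[j]='b': k: 1→0; π[30]=1 (border 'b')
j=31 s[j]='a': π[31]=2 (border 'ba')
j=32 s[j]='a': π[32]=3 (border 'baa')
j=33 s[j]='b': π[33]=4 (border 'baab')
j=34 s[j]='b': π[34]=5 (border 'baabb')
j=35 s[j]='b': k: 5→1→0; π[35]=1 (border 'b')
j=36 s[j]='a': π[36]=2 (border 'ba')
j=37 s[j]='a': π[37]=3 (border 'baa')
j=38 s[j]='a': k: 3→0; π[38]=0 (border '')
j=39 s[j]='a': π[39]=0 (border '')

[0, 0, 0, 1, 1, 2, 1, 2, 3, 4, 5, 6, 3, 0, 0, 1, 1, 2, 3, 4, 5, 6, 3, 0, 0, 1, 2, 1, 1, 1, 1, 2, 3, 4, 5, 1, 2, 3, 0, 0]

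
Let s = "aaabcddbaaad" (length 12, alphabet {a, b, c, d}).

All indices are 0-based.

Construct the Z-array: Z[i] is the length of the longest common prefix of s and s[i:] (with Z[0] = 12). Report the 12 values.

Z[0]=12
i=1: fresh scan; Z[1]=2 scan→box=[1,3)
i=2: min(r-i=1, Z[1]=2)=1; Z[2]=1
i=3: fresh scan; Z[3]=0
i=4: fresh scan; Z[4]=0
i=5: fresh scan; Z[5]=0
i=6: fresh scan; Z[6]=0
i=7: fresh scan; Z[7]=0
i=8: fresh scan; Z[8]=3 scan→box=[8,11)
i=9: min(r-i=2, Z[1]=2)=2; Z[9]=2
i=10: min(r-i=1, Z[2]=1)=1; Z[10]=1
i=11: fresh scan; Z[11]=0

[12, 2, 1, 0, 0, 0, 0, 0, 3, 2, 1, 0]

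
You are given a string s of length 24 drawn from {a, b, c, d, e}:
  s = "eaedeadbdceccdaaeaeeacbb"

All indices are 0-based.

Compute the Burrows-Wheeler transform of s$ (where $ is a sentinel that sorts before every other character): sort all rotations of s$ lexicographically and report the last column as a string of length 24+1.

bdeeaeebcdaecdcabeed$acaa

rank  rotation                   last
    0  $eaedeadbdceccdaaeaeeacbb  b
    1  aaeaeeacbb$eaedeadbdceccd  d
    2  acbb$eaedeadbdceccdaaeaee  e
    3  adbdceccdaaeaeeacbb$eaede  e
    4  aeaeeacbb$eaedeadbdceccda  a
    5  aedeadbdceccdaaeaeeacbb$e  e
    6  aeeacbb$eaedeadbdceccdaae  e
    7  b$eaedeadbdceccdaaeaeeacb  b
    8  bb$eaedeadbdceccdaaeaeeac  c
    9  bdceccdaaeaeeacbb$eaedead  d
   10  cbb$eaedeadbdceccdaaeaeea  a
   11  ccdaaeaeeacbb$eaedeadbdce  e
   12  cdaaeaeeacbb$eaedeadbdcec  c
   13  ceccdaaeaeeacbb$eaedeadbd  d
   14  daaeaeeacbb$eaedeadbdcecc  c
   15  dbdceccdaaeaeeacbb$eaedea  a
   16  dceccdaaeaeeacbb$eaedeadb  b
   17  deadbdceccdaaeaeeacbb$eae  e
   18  eacbb$eaedeadbdceccdaaeae  e
   19  eadbdceccdaaeaeeacbb$eaed  d
   20  eaedeadbdceccdaaeaeeacbb$  $
   21  eaeeacbb$eaedeadbdceccdaa  a
   22  eccdaaeaeeacbb$eaedeadbdc  c
   23  edeadbdceccdaaeaeeacbb$ea  a
   24  eeacbb$eaedeadbdceccdaaea  a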